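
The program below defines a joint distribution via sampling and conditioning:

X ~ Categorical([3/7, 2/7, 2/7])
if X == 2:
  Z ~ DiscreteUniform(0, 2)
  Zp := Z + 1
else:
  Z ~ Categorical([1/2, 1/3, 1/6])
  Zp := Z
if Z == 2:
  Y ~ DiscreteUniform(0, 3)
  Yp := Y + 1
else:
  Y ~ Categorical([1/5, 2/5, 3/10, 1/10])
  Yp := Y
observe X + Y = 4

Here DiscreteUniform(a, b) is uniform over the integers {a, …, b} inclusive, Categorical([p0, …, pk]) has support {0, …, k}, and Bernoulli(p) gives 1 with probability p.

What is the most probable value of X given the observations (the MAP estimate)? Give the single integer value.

argmax_v P(X = v | obs) = 2

Enumerate traces; 6 have nonzero weight after conditioning:
  (X=1, Z=0, Y=3) weight 1/70
  (X=1, Z=1, Y=3) weight 1/105
  (X=1, Z=2, Y=3) weight 1/84
  (X=2, Z=0, Y=2) weight 1/35
  (X=2, Z=1, Y=2) weight 1/35
  (X=2, Z=2, Y=2) weight 1/42
Group by X:
  weight(X=1) = 1/28
  weight(X=2) = 17/210
Total weight = 1/28 + 17/210 = 7/60
P(X=1 | obs) = 1/28 / 7/60 = 15/49
P(X=2 | obs) = 17/210 / 7/60 = 34/49
argmax = 2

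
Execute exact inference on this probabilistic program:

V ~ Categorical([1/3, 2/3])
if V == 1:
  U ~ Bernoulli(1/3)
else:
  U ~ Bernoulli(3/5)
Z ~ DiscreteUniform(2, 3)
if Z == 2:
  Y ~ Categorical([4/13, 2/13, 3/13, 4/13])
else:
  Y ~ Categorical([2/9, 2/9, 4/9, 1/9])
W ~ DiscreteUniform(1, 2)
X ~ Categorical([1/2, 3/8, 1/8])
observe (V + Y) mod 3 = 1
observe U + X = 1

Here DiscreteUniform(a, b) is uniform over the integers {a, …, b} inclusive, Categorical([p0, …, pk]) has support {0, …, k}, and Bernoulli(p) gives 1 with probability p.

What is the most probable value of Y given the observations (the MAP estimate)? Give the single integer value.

argmax_v P(Y = v | obs) = 0

Enumerate traces; 24 have nonzero weight after conditioning:
  (V=0, U=0, Z=2, Y=1, W=1, X=1) weight 1/520
  (V=0, U=0, Z=2, Y=1, W=2, X=1) weight 1/520
  (V=0, U=0, Z=3, Y=1, W=1, X=1) weight 1/360
  (V=0, U=0, Z=3, Y=1, W=2, X=1) weight 1/360
  (V=0, U=1, Z=2, Y=1, W=1, X=0) weight 1/260
  (V=0, U=1, Z=2, Y=1, W=2, X=0) weight 1/260
  (V=0, U=1, Z=3, Y=1, W=1, X=0) weight 1/180
  (V=0, U=1, Z=3, Y=1, W=2, X=0) weight 1/180
  (V=1, U=0, Z=2, Y=0, W=1, X=1) weight 1/78
  (V=1, U=0, Z=2, Y=3, W=1, X=1) weight 1/78
  … 14 more
Group by Y:
  weight(Y=0) = 155/2106
  weight(Y=1) = 11/390
  weight(Y=3) = 245/4212
Total weight = 155/2106 + 11/390 + 245/4212 = 1123/7020
P(Y=0 | obs) = 155/2106 / 1123/7020 = 1550/3369
P(Y=1 | obs) = 11/390 / 1123/7020 = 198/1123
P(Y=3 | obs) = 245/4212 / 1123/7020 = 1225/3369
argmax = 0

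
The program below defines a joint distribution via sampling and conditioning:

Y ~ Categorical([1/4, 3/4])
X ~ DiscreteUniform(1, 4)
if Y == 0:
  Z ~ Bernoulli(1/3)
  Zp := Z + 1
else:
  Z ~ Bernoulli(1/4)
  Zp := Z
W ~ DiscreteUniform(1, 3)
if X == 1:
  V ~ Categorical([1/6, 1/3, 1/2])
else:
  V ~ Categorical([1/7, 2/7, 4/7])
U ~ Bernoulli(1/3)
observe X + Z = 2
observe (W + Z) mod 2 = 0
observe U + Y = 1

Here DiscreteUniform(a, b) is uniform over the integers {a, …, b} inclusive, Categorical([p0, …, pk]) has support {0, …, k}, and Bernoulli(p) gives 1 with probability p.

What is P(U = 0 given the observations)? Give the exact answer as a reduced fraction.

P(U = 0 | obs) = 45/53

Enumerate traces; 18 have nonzero weight after conditioning:
  (Y=0, X=1, Z=1, W=1, V=0, U=1) weight 1/2592
  (Y=0, X=1, Z=1, W=1, V=1, U=1) weight 1/1296
  (Y=0, X=1, Z=1, W=1, V=2, U=1) weight 1/864
  (Y=0, X=1, Z=1, W=3, V=0, U=1) weight 1/2592
  (Y=0, X=1, Z=1, W=3, V=1, U=1) weight 1/1296
  (Y=0, X=1, Z=1, W=3, V=2, U=1) weight 1/864
  (Y=0, X=2, Z=0, W=2, V=0, U=1) weight 1/1512
  (Y=0, X=2, Z=0, W=2, V=1, U=1) weight 1/756
  (Y=1, X=1, Z=1, W=1, V=0, U=0) weight 1/576
  … 9 more
Group by U:
  weight(U=0) = 5/96
  weight(U=1) = 1/108
Total weight = 5/96 + 1/108 = 53/864
P(U=0 | obs) = 5/96 / 53/864 = 45/53
P(U=1 | obs) = 1/108 / 53/864 = 8/53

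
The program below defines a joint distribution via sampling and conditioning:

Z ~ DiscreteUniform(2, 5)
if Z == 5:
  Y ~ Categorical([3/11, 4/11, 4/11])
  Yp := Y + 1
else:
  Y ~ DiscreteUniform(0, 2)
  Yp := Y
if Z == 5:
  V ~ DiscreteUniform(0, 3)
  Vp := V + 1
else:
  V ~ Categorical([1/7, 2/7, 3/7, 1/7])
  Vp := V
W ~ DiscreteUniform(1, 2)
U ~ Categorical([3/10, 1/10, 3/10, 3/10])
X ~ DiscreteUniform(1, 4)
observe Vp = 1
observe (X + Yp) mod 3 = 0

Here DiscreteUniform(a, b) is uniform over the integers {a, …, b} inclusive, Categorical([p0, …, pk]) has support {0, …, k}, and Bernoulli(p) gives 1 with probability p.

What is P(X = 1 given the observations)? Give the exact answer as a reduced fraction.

Enumerate traces; 128 have nonzero weight after conditioning:
  (Z=2, Y=0, V=1, W=1, U=0, X=3) weight 1/1120
  (Z=2, Y=0, V=1, W=1, U=1, X=3) weight 1/3360
  (Z=2, Y=0, V=1, W=1, U=2, X=3) weight 1/1120
  (Z=2, Y=0, V=1, W=1, U=3, X=3) weight 1/1120
  (Z=2, Y=0, V=1, W=2, U=0, X=3) weight 1/1120
  (Z=2, Y=0, V=1, W=2, U=1, X=3) weight 1/3360
  (Z=2, Y=0, V=1, W=2, U=2, X=3) weight 1/1120
  (Z=2, Y=0, V=1, W=2, U=3, X=3) weight 1/1120
  (Z=2, Y=1, V=1, W=1, U=0, X=2) weight 1/1120
  (Z=2, Y=2, V=1, W=1, U=0, X=1) weight 1/1120
  … 118 more
Group by X:
  weight(X=1) = 29/1232
  weight(X=2) = 109/4928
  weight(X=3) = 29/1232
  weight(X=4) = 29/1232
Total weight = 29/1232 + 109/4928 + 29/1232 + 29/1232 = 457/4928
P(X=1 | obs) = 29/1232 / 457/4928 = 116/457
P(X=2 | obs) = 109/4928 / 457/4928 = 109/457
P(X=3 | obs) = 29/1232 / 457/4928 = 116/457
P(X=4 | obs) = 29/1232 / 457/4928 = 116/457

P(X = 1 | obs) = 116/457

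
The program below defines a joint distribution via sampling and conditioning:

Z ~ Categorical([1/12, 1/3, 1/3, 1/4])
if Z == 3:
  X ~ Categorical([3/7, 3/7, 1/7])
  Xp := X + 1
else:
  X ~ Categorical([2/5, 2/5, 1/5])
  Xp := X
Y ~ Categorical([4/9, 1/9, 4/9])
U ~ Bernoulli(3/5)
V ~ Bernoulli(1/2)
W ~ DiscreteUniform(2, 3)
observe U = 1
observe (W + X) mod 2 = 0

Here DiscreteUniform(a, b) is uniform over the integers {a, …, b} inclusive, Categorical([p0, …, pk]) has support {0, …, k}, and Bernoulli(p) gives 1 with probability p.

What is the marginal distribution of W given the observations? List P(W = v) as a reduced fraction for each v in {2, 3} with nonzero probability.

Enumerate traces; 72 have nonzero weight after conditioning:
  (Z=0, X=0, Y=0, U=1, V=0, W=2) weight 1/450
  (Z=0, X=0, Y=0, U=1, V=1, W=2) weight 1/450
  (Z=0, X=0, Y=1, U=1, V=0, W=2) weight 1/1800
  (Z=0, X=0, Y=1, U=1, V=1, W=2) weight 1/1800
  (Z=0, X=0, Y=2, U=1, V=0, W=2) weight 1/450
  (Z=0, X=0, Y=2, U=1, V=1, W=2) weight 1/450
  (Z=0, X=1, Y=0, U=1, V=0, W=3) weight 1/450
  (Z=0, X=1, Y=0, U=1, V=1, W=3) weight 1/450
  … 64 more
Group by W:
  weight(W=2) = 249/1400
  weight(W=3) = 171/1400
Total weight = 249/1400 + 171/1400 = 3/10
P(W=2 | obs) = 249/1400 / 3/10 = 83/140
P(W=3 | obs) = 171/1400 / 3/10 = 57/140

P(W=2) = 83/140, P(W=3) = 57/140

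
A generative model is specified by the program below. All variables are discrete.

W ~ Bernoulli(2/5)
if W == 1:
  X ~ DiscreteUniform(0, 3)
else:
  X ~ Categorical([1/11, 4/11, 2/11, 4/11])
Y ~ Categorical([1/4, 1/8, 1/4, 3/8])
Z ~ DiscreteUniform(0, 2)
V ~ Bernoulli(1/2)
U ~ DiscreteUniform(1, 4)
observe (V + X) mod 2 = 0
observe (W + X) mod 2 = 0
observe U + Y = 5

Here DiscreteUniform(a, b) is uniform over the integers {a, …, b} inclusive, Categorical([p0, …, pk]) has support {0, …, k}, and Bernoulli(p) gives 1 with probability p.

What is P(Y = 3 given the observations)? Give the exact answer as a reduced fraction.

Enumerate traces; 36 have nonzero weight after conditioning:
  (W=0, X=0, Y=1, Z=0, V=0, U=4) weight 1/3520
  (W=0, X=0, Y=1, Z=1, V=0, U=4) weight 1/3520
  (W=0, X=0, Y=1, Z=2, V=0, U=4) weight 1/3520
  (W=0, X=0, Y=2, Z=0, V=0, U=3) weight 1/1760
  (W=0, X=0, Y=2, Z=1, V=0, U=3) weight 1/1760
  (W=0, X=0, Y=2, Z=2, V=0, U=3) weight 1/1760
  (W=0, X=0, Y=3, Z=0, V=0, U=2) weight 3/3520
  (W=0, X=0, Y=3, Z=1, V=0, U=2) weight 3/3520
  … 28 more
Group by Y:
  weight(Y=1) = 1/176
  weight(Y=2) = 1/88
  weight(Y=3) = 3/176
Total weight = 1/176 + 1/88 + 3/176 = 3/88
P(Y=1 | obs) = 1/176 / 3/88 = 1/6
P(Y=2 | obs) = 1/88 / 3/88 = 1/3
P(Y=3 | obs) = 3/176 / 3/88 = 1/2

P(Y = 3 | obs) = 1/2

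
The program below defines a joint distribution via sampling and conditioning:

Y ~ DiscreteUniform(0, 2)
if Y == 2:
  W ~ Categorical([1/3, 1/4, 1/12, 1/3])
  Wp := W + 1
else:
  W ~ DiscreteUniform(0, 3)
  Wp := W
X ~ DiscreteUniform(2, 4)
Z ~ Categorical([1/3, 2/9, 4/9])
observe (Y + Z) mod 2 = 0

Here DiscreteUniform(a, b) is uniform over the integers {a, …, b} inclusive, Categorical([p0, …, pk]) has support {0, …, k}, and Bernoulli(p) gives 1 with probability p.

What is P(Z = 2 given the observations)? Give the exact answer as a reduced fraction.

Enumerate traces; 60 have nonzero weight after conditioning:
  (Y=0, W=0, X=2, Z=0) weight 1/108
  (Y=0, W=0, X=2, Z=2) weight 1/81
  (Y=0, W=0, X=3, Z=0) weight 1/108
  (Y=0, W=0, X=3, Z=2) weight 1/81
  (Y=0, W=0, X=4, Z=0) weight 1/108
  (Y=0, W=0, X=4, Z=2) weight 1/81
  (Y=0, W=1, X=2, Z=0) weight 1/108
  (Y=0, W=1, X=2, Z=2) weight 1/81
  (Y=1, W=0, X=2, Z=1) weight 1/162
  … 51 more
Group by Z:
  weight(Z=0) = 2/9
  weight(Z=1) = 2/27
  weight(Z=2) = 8/27
Total weight = 2/9 + 2/27 + 8/27 = 16/27
P(Z=0 | obs) = 2/9 / 16/27 = 3/8
P(Z=1 | obs) = 2/27 / 16/27 = 1/8
P(Z=2 | obs) = 8/27 / 16/27 = 1/2

P(Z = 2 | obs) = 1/2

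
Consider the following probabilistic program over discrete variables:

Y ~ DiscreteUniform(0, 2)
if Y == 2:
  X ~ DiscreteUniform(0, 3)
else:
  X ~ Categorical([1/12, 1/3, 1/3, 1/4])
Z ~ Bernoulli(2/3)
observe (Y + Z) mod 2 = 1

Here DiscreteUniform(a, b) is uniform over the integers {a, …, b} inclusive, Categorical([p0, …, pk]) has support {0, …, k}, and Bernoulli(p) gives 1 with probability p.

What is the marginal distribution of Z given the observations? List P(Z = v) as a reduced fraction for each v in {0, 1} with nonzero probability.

P(Z=0) = 1/5, P(Z=1) = 4/5

Enumerate traces; 12 have nonzero weight after conditioning:
  (Y=0, X=0, Z=1) weight 1/54
  (Y=0, X=1, Z=1) weight 2/27
  (Y=0, X=2, Z=1) weight 2/27
  (Y=0, X=3, Z=1) weight 1/18
  (Y=1, X=0, Z=0) weight 1/108
  (Y=1, X=1, Z=0) weight 1/27
  (Y=1, X=2, Z=0) weight 1/27
  (Y=1, X=3, Z=0) weight 1/36
  … 4 more
Group by Z:
  weight(Z=0) = 1/9
  weight(Z=1) = 4/9
Total weight = 1/9 + 4/9 = 5/9
P(Z=0 | obs) = 1/9 / 5/9 = 1/5
P(Z=1 | obs) = 4/9 / 5/9 = 4/5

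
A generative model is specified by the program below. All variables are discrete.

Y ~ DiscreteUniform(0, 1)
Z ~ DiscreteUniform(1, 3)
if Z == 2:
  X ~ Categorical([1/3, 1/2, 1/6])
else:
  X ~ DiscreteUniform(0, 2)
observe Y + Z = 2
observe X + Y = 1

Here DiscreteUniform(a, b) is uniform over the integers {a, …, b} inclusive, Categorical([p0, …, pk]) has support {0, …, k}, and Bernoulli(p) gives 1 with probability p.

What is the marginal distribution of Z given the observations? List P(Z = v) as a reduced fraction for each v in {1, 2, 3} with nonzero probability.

P(Z=1) = 2/5, P(Z=2) = 3/5

Enumerate traces; 2 have nonzero weight after conditioning:
  (Y=0, Z=2, X=1) weight 1/12
  (Y=1, Z=1, X=0) weight 1/18
Group by Z:
  weight(Z=1) = 1/18
  weight(Z=2) = 1/12
Total weight = 1/18 + 1/12 = 5/36
P(Z=1 | obs) = 1/18 / 5/36 = 2/5
P(Z=2 | obs) = 1/12 / 5/36 = 3/5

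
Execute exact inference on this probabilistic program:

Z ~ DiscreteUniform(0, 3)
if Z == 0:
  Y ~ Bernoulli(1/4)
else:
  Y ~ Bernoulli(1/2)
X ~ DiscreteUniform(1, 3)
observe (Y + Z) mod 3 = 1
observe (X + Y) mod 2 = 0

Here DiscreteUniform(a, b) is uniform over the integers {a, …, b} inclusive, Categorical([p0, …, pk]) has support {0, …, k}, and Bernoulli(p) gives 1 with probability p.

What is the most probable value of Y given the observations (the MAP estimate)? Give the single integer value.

Enumerate traces; 5 have nonzero weight after conditioning:
  (Z=0, Y=1, X=1) weight 1/48
  (Z=0, Y=1, X=3) weight 1/48
  (Z=1, Y=0, X=2) weight 1/24
  (Z=3, Y=1, X=1) weight 1/24
  (Z=3, Y=1, X=3) weight 1/24
Group by Y:
  weight(Y=0) = 1/24
  weight(Y=1) = 1/8
Total weight = 1/24 + 1/8 = 1/6
P(Y=0 | obs) = 1/24 / 1/6 = 1/4
P(Y=1 | obs) = 1/8 / 1/6 = 3/4
argmax = 1

argmax_v P(Y = v | obs) = 1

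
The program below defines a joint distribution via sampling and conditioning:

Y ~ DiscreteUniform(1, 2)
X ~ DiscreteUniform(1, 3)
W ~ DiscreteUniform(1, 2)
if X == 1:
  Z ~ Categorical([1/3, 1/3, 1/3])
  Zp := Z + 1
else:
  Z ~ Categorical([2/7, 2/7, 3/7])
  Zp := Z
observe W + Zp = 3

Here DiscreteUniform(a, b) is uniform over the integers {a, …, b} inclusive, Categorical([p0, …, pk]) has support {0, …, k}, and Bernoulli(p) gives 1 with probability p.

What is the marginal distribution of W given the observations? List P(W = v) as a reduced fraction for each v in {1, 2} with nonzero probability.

Enumerate traces; 12 have nonzero weight after conditioning:
  (Y=1, X=1, W=1, Z=1) weight 1/36
  (Y=1, X=1, W=2, Z=0) weight 1/36
  (Y=1, X=2, W=1, Z=2) weight 1/28
  (Y=1, X=2, W=2, Z=1) weight 1/42
  (Y=1, X=3, W=1, Z=2) weight 1/28
  (Y=1, X=3, W=2, Z=1) weight 1/42
  (Y=2, X=1, W=1, Z=1) weight 1/36
  (Y=2, X=1, W=2, Z=0) weight 1/36
  … 4 more
Group by W:
  weight(W=1) = 25/126
  weight(W=2) = 19/126
Total weight = 25/126 + 19/126 = 22/63
P(W=1 | obs) = 25/126 / 22/63 = 25/44
P(W=2 | obs) = 19/126 / 22/63 = 19/44

P(W=1) = 25/44, P(W=2) = 19/44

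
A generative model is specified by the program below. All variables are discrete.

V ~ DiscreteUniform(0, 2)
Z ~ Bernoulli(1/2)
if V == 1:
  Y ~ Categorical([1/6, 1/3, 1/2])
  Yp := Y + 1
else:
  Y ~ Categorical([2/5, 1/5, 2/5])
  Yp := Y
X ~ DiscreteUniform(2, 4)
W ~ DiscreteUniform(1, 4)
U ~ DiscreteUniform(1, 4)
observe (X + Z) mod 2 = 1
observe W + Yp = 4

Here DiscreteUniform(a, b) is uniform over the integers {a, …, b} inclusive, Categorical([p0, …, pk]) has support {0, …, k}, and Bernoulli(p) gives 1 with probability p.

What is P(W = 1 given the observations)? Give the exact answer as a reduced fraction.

P(W = 1 | obs) = 1/6

Enumerate traces; 108 have nonzero weight after conditioning:
  (V=0, Z=0, Y=0, X=3, W=4, U=1) weight 1/720
  (V=0, Z=0, Y=0, X=3, W=4, U=2) weight 1/720
  (V=0, Z=0, Y=0, X=3, W=4, U=3) weight 1/720
  (V=0, Z=0, Y=0, X=3, W=4, U=4) weight 1/720
  (V=0, Z=0, Y=1, X=3, W=3, U=1) weight 1/1440
  (V=0, Z=0, Y=1, X=3, W=3, U=2) weight 1/1440
  (V=0, Z=0, Y=1, X=3, W=3, U=3) weight 1/1440
  (V=0, Z=0, Y=1, X=3, W=3, U=4) weight 1/1440
  (V=0, Z=0, Y=2, X=3, W=2, U=1) weight 1/720
  (V=1, Z=0, Y=2, X=3, W=1, U=1) weight 1/576
  … 98 more
Group by W:
  weight(W=1) = 1/48
  weight(W=2) = 17/360
  weight(W=3) = 17/720
  weight(W=4) = 1/30
Total weight = 1/48 + 17/360 + 17/720 + 1/30 = 1/8
P(W=1 | obs) = 1/48 / 1/8 = 1/6
P(W=2 | obs) = 17/360 / 1/8 = 17/45
P(W=3 | obs) = 17/720 / 1/8 = 17/90
P(W=4 | obs) = 1/30 / 1/8 = 4/15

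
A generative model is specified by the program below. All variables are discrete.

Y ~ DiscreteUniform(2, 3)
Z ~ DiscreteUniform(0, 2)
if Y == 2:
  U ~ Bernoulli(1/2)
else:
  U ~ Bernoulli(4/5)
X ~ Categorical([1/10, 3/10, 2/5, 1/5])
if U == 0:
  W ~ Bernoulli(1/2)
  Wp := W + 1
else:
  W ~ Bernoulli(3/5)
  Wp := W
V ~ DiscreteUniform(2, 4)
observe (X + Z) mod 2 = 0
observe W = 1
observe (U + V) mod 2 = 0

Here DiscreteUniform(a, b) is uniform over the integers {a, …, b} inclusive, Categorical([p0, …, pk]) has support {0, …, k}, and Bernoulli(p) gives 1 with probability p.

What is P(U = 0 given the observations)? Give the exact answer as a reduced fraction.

Enumerate traces; 36 have nonzero weight after conditioning:
  (Y=2, Z=0, U=0, X=0, W=1, V=2) weight 1/720
  (Y=2, Z=0, U=0, X=0, W=1, V=4) weight 1/720
  (Y=2, Z=0, U=0, X=2, W=1, V=2) weight 1/180
  (Y=2, Z=0, U=0, X=2, W=1, V=4) weight 1/180
  (Y=2, Z=0, U=1, X=0, W=1, V=3) weight 1/600
  (Y=2, Z=0, U=1, X=2, W=1, V=3) weight 1/150
  (Y=2, Z=1, U=0, X=1, W=1, V=2) weight 1/240
  (Y=2, Z=1, U=0, X=1, W=1, V=4) weight 1/240
  … 28 more
Group by U:
  weight(U=0) = 7/120
  weight(U=1) = 13/200
Total weight = 7/120 + 13/200 = 37/300
P(U=0 | obs) = 7/120 / 37/300 = 35/74
P(U=1 | obs) = 13/200 / 37/300 = 39/74

P(U = 0 | obs) = 35/74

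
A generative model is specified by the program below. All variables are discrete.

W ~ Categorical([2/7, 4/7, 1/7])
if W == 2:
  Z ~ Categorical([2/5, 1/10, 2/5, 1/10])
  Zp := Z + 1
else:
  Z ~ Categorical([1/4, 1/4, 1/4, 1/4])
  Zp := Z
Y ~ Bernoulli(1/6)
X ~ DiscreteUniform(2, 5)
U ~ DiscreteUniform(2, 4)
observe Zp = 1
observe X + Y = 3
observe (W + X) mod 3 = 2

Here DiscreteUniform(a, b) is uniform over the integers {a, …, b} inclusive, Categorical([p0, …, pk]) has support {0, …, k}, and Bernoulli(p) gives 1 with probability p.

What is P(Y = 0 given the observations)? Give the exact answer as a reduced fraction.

P(Y = 0 | obs) = 4/5

Enumerate traces; 6 have nonzero weight after conditioning:
  (W=0, Z=1, Y=1, X=2, U=2) weight 1/1008
  (W=0, Z=1, Y=1, X=2, U=3) weight 1/1008
  (W=0, Z=1, Y=1, X=2, U=4) weight 1/1008
  (W=2, Z=0, Y=0, X=3, U=2) weight 1/252
  (W=2, Z=0, Y=0, X=3, U=3) weight 1/252
  (W=2, Z=0, Y=0, X=3, U=4) weight 1/252
Group by Y:
  weight(Y=0) = 1/84
  weight(Y=1) = 1/336
Total weight = 1/84 + 1/336 = 5/336
P(Y=0 | obs) = 1/84 / 5/336 = 4/5
P(Y=1 | obs) = 1/336 / 5/336 = 1/5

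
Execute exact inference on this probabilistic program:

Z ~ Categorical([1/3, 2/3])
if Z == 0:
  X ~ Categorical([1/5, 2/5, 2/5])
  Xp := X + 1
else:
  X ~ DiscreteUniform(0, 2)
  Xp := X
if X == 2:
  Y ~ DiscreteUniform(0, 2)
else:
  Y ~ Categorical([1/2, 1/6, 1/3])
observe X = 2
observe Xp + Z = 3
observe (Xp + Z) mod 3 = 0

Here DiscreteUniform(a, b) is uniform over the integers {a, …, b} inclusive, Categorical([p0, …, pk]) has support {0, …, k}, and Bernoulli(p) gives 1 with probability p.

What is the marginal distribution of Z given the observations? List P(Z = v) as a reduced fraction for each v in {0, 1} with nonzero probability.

Enumerate traces; 6 have nonzero weight after conditioning:
  (Z=0, X=2, Y=0) weight 2/45
  (Z=0, X=2, Y=1) weight 2/45
  (Z=0, X=2, Y=2) weight 2/45
  (Z=1, X=2, Y=0) weight 2/27
  (Z=1, X=2, Y=1) weight 2/27
  (Z=1, X=2, Y=2) weight 2/27
Group by Z:
  weight(Z=0) = 2/15
  weight(Z=1) = 2/9
Total weight = 2/15 + 2/9 = 16/45
P(Z=0 | obs) = 2/15 / 16/45 = 3/8
P(Z=1 | obs) = 2/9 / 16/45 = 5/8

P(Z=0) = 3/8, P(Z=1) = 5/8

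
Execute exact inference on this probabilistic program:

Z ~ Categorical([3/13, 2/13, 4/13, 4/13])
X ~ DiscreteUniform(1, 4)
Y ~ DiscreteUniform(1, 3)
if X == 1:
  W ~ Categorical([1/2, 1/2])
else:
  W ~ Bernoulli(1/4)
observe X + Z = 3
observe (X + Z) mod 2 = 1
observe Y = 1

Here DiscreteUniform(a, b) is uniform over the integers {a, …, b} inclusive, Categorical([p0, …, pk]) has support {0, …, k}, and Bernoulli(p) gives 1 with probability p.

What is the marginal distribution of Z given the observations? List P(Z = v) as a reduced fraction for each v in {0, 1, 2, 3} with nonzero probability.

Enumerate traces; 6 have nonzero weight after conditioning:
  (Z=0, X=3, Y=1, W=0) weight 3/208
  (Z=0, X=3, Y=1, W=1) weight 1/208
  (Z=1, X=2, Y=1, W=0) weight 1/104
  (Z=1, X=2, Y=1, W=1) weight 1/312
  (Z=2, X=1, Y=1, W=0) weight 1/78
  (Z=2, X=1, Y=1, W=1) weight 1/78
Group by Z:
  weight(Z=0) = 1/52
  weight(Z=1) = 1/78
  weight(Z=2) = 1/39
Total weight = 1/52 + 1/78 + 1/39 = 3/52
P(Z=0 | obs) = 1/52 / 3/52 = 1/3
P(Z=1 | obs) = 1/78 / 3/52 = 2/9
P(Z=2 | obs) = 1/39 / 3/52 = 4/9

P(Z=0) = 1/3, P(Z=1) = 2/9, P(Z=2) = 4/9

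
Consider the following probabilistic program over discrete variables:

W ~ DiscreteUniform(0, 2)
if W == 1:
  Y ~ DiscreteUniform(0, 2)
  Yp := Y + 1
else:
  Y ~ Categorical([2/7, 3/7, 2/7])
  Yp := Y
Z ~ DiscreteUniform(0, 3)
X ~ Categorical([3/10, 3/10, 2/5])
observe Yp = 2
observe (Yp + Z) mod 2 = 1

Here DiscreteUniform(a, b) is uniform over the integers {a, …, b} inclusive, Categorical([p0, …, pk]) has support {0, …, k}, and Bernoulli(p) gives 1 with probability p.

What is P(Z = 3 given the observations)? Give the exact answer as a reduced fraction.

Enumerate traces; 18 have nonzero weight after conditioning:
  (W=0, Y=2, Z=1, X=0) weight 1/140
  (W=0, Y=2, Z=1, X=1) weight 1/140
  (W=0, Y=2, Z=1, X=2) weight 1/105
  (W=0, Y=2, Z=3, X=0) weight 1/140
  (W=0, Y=2, Z=3, X=1) weight 1/140
  (W=0, Y=2, Z=3, X=2) weight 1/105
  (W=1, Y=1, Z=1, X=0) weight 1/120
  (W=1, Y=1, Z=1, X=1) weight 1/120
  … 10 more
Group by Z:
  weight(Z=1) = 19/252
  weight(Z=3) = 19/252
Total weight = 19/252 + 19/252 = 19/126
P(Z=1 | obs) = 19/252 / 19/126 = 1/2
P(Z=3 | obs) = 19/252 / 19/126 = 1/2

P(Z = 3 | obs) = 1/2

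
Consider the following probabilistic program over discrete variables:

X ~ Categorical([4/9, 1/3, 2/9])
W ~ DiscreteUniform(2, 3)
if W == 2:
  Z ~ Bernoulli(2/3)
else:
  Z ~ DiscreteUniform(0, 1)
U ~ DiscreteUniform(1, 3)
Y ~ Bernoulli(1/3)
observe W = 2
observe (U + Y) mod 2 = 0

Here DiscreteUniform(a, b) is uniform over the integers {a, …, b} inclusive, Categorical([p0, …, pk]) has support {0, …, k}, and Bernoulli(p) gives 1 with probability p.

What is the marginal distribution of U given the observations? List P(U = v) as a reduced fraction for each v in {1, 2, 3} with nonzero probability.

Enumerate traces; 18 have nonzero weight after conditioning:
  (X=0, W=2, Z=0, U=1, Y=1) weight 2/243
  (X=0, W=2, Z=0, U=2, Y=0) weight 4/243
  (X=0, W=2, Z=0, U=3, Y=1) weight 2/243
  (X=0, W=2, Z=1, U=1, Y=1) weight 4/243
  (X=0, W=2, Z=1, U=2, Y=0) weight 8/243
  (X=0, W=2, Z=1, U=3, Y=1) weight 4/243
  (X=1, W=2, Z=0, U=1, Y=1) weight 1/162
  (X=1, W=2, Z=0, U=2, Y=0) weight 1/81
  … 10 more
Group by U:
  weight(U=1) = 1/18
  weight(U=2) = 1/9
  weight(U=3) = 1/18
Total weight = 1/18 + 1/9 + 1/18 = 2/9
P(U=1 | obs) = 1/18 / 2/9 = 1/4
P(U=2 | obs) = 1/9 / 2/9 = 1/2
P(U=3 | obs) = 1/18 / 2/9 = 1/4

P(U=1) = 1/4, P(U=2) = 1/2, P(U=3) = 1/4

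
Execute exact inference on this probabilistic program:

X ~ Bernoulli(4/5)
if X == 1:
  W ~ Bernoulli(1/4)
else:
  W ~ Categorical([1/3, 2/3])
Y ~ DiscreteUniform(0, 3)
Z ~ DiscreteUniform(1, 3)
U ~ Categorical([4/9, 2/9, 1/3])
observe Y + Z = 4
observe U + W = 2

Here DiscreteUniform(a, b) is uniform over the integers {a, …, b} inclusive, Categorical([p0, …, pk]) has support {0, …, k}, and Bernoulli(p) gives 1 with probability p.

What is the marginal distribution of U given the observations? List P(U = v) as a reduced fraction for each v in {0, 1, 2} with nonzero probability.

Enumerate traces; 12 have nonzero weight after conditioning:
  (X=0, W=0, Y=1, Z=3, U=2) weight 1/540
  (X=0, W=0, Y=2, Z=2, U=2) weight 1/540
  (X=0, W=0, Y=3, Z=1, U=2) weight 1/540
  (X=0, W=1, Y=1, Z=3, U=1) weight 1/405
  (X=0, W=1, Y=2, Z=2, U=1) weight 1/405
  (X=0, W=1, Y=3, Z=1, U=1) weight 1/405
  (X=1, W=0, Y=1, Z=3, U=2) weight 1/60
  (X=1, W=0, Y=2, Z=2, U=2) weight 1/60
  … 4 more
Group by U:
  weight(U=1) = 1/54
  weight(U=2) = 1/18
Total weight = 1/54 + 1/18 = 2/27
P(U=1 | obs) = 1/54 / 2/27 = 1/4
P(U=2 | obs) = 1/18 / 2/27 = 3/4

P(U=1) = 1/4, P(U=2) = 3/4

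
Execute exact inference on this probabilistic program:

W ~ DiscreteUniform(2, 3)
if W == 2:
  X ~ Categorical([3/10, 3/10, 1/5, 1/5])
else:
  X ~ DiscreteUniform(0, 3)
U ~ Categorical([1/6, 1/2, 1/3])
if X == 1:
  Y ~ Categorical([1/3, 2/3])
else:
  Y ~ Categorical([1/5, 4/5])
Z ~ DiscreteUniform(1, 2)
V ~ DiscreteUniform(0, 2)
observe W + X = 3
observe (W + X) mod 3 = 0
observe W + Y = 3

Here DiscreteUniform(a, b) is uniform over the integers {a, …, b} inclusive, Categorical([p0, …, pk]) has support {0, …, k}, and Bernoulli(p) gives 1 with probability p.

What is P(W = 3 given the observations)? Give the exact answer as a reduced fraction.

Enumerate traces; 36 have nonzero weight after conditioning:
  (W=2, X=1, U=0, Y=1, Z=1, V=0) weight 1/360
  (W=2, X=1, U=0, Y=1, Z=1, V=1) weight 1/360
  (W=2, X=1, U=0, Y=1, Z=1, V=2) weight 1/360
  (W=2, X=1, U=0, Y=1, Z=2, V=0) weight 1/360
  (W=2, X=1, U=0, Y=1, Z=2, V=1) weight 1/360
  (W=2, X=1, U=0, Y=1, Z=2, V=2) weight 1/360
  (W=2, X=1, U=1, Y=1, Z=1, V=0) weight 1/120
  (W=2, X=1, U=1, Y=1, Z=1, V=1) weight 1/120
  (W=3, X=0, U=0, Y=0, Z=1, V=0) weight 1/1440
  … 27 more
Group by W:
  weight(W=2) = 1/10
  weight(W=3) = 1/40
Total weight = 1/10 + 1/40 = 1/8
P(W=2 | obs) = 1/10 / 1/8 = 4/5
P(W=3 | obs) = 1/40 / 1/8 = 1/5

P(W = 3 | obs) = 1/5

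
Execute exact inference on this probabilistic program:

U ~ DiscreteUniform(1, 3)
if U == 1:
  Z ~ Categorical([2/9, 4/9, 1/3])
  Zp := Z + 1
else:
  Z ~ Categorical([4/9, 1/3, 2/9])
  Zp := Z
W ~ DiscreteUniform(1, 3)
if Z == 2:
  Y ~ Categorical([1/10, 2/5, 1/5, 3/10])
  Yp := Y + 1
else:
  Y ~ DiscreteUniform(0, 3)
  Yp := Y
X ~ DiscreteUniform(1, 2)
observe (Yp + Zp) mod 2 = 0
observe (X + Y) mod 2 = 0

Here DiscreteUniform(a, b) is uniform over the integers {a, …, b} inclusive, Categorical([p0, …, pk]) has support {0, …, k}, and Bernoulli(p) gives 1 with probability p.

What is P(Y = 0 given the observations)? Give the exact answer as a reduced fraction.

P(Y = 0 | obs) = 33/137

Enumerate traces; 54 have nonzero weight after conditioning:
  (U=1, Z=0, W=1, Y=1, X=1) weight 1/324
  (U=1, Z=0, W=1, Y=3, X=1) weight 1/324
  (U=1, Z=0, W=2, Y=1, X=1) weight 1/324
  (U=1, Z=0, W=2, Y=3, X=1) weight 1/324
  (U=1, Z=0, W=3, Y=1, X=1) weight 1/324
  (U=1, Z=0, W=3, Y=3, X=1) weight 1/324
  (U=1, Z=1, W=1, Y=0, X=2) weight 1/162
  (U=1, Z=1, W=1, Y=2, X=2) weight 1/162
  … 46 more
Group by Y:
  weight(Y=0) = 11/180
  weight(Y=1) = 1/15
  weight(Y=2) = 1/15
  weight(Y=3) = 8/135
Total weight = 11/180 + 1/15 + 1/15 + 8/135 = 137/540
P(Y=0 | obs) = 11/180 / 137/540 = 33/137
P(Y=1 | obs) = 1/15 / 137/540 = 36/137
P(Y=2 | obs) = 1/15 / 137/540 = 36/137
P(Y=3 | obs) = 8/135 / 137/540 = 32/137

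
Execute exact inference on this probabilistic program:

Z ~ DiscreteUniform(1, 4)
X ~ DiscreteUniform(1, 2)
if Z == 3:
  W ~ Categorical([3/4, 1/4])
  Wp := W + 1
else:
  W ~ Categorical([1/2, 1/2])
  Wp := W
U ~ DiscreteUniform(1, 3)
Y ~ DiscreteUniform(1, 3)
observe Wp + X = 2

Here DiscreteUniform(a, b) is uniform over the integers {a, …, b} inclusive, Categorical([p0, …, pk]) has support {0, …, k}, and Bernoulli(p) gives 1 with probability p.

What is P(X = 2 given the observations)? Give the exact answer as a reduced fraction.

P(X = 2 | obs) = 2/5

Enumerate traces; 63 have nonzero weight after conditioning:
  (Z=1, X=1, W=1, U=1, Y=1) weight 1/144
  (Z=1, X=1, W=1, U=1, Y=2) weight 1/144
  (Z=1, X=1, W=1, U=1, Y=3) weight 1/144
  (Z=1, X=1, W=1, U=2, Y=1) weight 1/144
  (Z=1, X=1, W=1, U=2, Y=2) weight 1/144
  (Z=1, X=1, W=1, U=2, Y=3) weight 1/144
  (Z=1, X=1, W=1, U=3, Y=1) weight 1/144
  (Z=1, X=1, W=1, U=3, Y=2) weight 1/144
  (Z=1, X=2, W=0, U=1, Y=1) weight 1/144
  … 54 more
Group by X:
  weight(X=1) = 9/32
  weight(X=2) = 3/16
Total weight = 9/32 + 3/16 = 15/32
P(X=1 | obs) = 9/32 / 15/32 = 3/5
P(X=2 | obs) = 3/16 / 15/32 = 2/5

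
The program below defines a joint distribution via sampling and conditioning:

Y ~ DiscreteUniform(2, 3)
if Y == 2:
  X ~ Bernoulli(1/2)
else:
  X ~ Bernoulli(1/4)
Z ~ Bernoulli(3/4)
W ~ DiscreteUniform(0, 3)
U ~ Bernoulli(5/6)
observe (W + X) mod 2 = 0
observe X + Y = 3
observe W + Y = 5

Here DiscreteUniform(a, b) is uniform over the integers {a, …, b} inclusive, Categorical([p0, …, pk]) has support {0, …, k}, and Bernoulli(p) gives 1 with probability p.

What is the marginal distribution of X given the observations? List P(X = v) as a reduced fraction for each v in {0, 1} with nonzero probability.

Enumerate traces; 8 have nonzero weight after conditioning:
  (Y=2, X=1, Z=0, W=3, U=0) weight 1/384
  (Y=2, X=1, Z=0, W=3, U=1) weight 5/384
  (Y=2, X=1, Z=1, W=3, U=0) weight 1/128
  (Y=2, X=1, Z=1, W=3, U=1) weight 5/128
  (Y=3, X=0, Z=0, W=2, U=0) weight 1/256
  (Y=3, X=0, Z=0, W=2, U=1) weight 5/256
  (Y=3, X=0, Z=1, W=2, U=0) weight 3/256
  (Y=3, X=0, Z=1, W=2, U=1) weight 15/256
Group by X:
  weight(X=0) = 3/32
  weight(X=1) = 1/16
Total weight = 3/32 + 1/16 = 5/32
P(X=0 | obs) = 3/32 / 5/32 = 3/5
P(X=1 | obs) = 1/16 / 5/32 = 2/5

P(X=0) = 3/5, P(X=1) = 2/5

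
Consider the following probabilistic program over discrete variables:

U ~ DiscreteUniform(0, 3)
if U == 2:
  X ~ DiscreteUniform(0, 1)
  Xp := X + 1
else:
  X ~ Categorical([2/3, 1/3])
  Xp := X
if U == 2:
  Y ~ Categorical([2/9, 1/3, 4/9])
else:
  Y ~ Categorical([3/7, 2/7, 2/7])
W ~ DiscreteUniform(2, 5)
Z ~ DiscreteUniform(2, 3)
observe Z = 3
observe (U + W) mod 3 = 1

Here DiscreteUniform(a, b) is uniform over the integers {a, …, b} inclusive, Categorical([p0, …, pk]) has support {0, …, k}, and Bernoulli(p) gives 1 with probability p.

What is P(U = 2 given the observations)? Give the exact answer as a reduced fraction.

P(U = 2 | obs) = 2/5

Enumerate traces; 30 have nonzero weight after conditioning:
  (U=0, X=0, Y=0, W=4, Z=3) weight 1/112
  (U=0, X=0, Y=1, W=4, Z=3) weight 1/168
  (U=0, X=0, Y=2, W=4, Z=3) weight 1/168
  (U=0, X=1, Y=0, W=4, Z=3) weight 1/224
  (U=0, X=1, Y=1, W=4, Z=3) weight 1/336
  (U=0, X=1, Y=2, W=4, Z=3) weight 1/336
  (U=1, X=0, Y=0, W=3, Z=3) weight 1/112
  (U=1, X=0, Y=1, W=3, Z=3) weight 1/168
  (U=2, X=0, Y=0, W=2, Z=3) weight 1/288
  (U=3, X=0, Y=0, W=4, Z=3) weight 1/112
  … 20 more
Group by U:
  weight(U=0) = 1/32
  weight(U=1) = 1/32
  weight(U=2) = 1/16
  weight(U=3) = 1/32
Total weight = 1/32 + 1/32 + 1/16 + 1/32 = 5/32
P(U=0 | obs) = 1/32 / 5/32 = 1/5
P(U=1 | obs) = 1/32 / 5/32 = 1/5
P(U=2 | obs) = 1/16 / 5/32 = 2/5
P(U=3 | obs) = 1/32 / 5/32 = 1/5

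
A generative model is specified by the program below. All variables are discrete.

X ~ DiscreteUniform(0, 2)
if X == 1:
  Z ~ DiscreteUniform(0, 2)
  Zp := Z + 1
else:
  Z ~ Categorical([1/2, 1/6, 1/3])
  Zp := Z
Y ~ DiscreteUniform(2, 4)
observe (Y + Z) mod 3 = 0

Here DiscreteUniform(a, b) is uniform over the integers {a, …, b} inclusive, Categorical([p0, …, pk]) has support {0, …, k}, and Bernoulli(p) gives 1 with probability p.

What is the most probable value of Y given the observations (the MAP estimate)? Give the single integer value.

argmax_v P(Y = v | obs) = 3

Enumerate traces; 9 have nonzero weight after conditioning:
  (X=0, Z=0, Y=3) weight 1/18
  (X=0, Z=1, Y=2) weight 1/54
  (X=0, Z=2, Y=4) weight 1/27
  (X=1, Z=0, Y=3) weight 1/27
  (X=1, Z=1, Y=2) weight 1/27
  (X=1, Z=2, Y=4) weight 1/27
  (X=2, Z=0, Y=3) weight 1/18
  (X=2, Z=1, Y=2) weight 1/54
  … 1 more
Group by Y:
  weight(Y=2) = 2/27
  weight(Y=3) = 4/27
  weight(Y=4) = 1/9
Total weight = 2/27 + 4/27 + 1/9 = 1/3
P(Y=2 | obs) = 2/27 / 1/3 = 2/9
P(Y=3 | obs) = 4/27 / 1/3 = 4/9
P(Y=4 | obs) = 1/9 / 1/3 = 1/3
argmax = 3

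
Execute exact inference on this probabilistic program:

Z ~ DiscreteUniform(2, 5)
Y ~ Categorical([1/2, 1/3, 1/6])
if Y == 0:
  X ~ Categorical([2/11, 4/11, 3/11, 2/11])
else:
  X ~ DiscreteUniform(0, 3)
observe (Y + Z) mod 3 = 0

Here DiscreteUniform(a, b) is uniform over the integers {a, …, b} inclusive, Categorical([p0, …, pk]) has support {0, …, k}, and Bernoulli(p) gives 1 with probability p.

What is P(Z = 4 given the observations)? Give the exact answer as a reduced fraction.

P(Z = 4 | obs) = 1/8

Enumerate traces; 16 have nonzero weight after conditioning:
  (Z=2, Y=1, X=0) weight 1/48
  (Z=2, Y=1, X=1) weight 1/48
  (Z=2, Y=1, X=2) weight 1/48
  (Z=2, Y=1, X=3) weight 1/48
  (Z=3, Y=0, X=0) weight 1/44
  (Z=3, Y=0, X=1) weight 1/22
  (Z=3, Y=0, X=2) weight 3/88
  (Z=3, Y=0, X=3) weight 1/44
  (Z=4, Y=2, X=0) weight 1/96
  (Z=5, Y=1, X=0) weight 1/48
  … 6 more
Group by Z:
  weight(Z=2) = 1/12
  weight(Z=3) = 1/8
  weight(Z=4) = 1/24
  weight(Z=5) = 1/12
Total weight = 1/12 + 1/8 + 1/24 + 1/12 = 1/3
P(Z=2 | obs) = 1/12 / 1/3 = 1/4
P(Z=3 | obs) = 1/8 / 1/3 = 3/8
P(Z=4 | obs) = 1/24 / 1/3 = 1/8
P(Z=5 | obs) = 1/12 / 1/3 = 1/4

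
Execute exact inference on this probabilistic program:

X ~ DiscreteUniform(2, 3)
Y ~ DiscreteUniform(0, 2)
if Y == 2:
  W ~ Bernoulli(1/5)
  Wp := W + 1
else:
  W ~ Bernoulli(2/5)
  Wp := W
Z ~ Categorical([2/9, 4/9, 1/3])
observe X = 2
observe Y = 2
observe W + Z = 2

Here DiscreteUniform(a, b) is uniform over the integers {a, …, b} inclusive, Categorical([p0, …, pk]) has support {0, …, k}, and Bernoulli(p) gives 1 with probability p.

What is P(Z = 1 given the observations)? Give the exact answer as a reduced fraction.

P(Z = 1 | obs) = 1/4

Enumerate traces; 2 have nonzero weight after conditioning:
  (X=2, Y=2, W=0, Z=2) weight 2/45
  (X=2, Y=2, W=1, Z=1) weight 2/135
Group by Z:
  weight(Z=1) = 2/135
  weight(Z=2) = 2/45
Total weight = 2/135 + 2/45 = 8/135
P(Z=1 | obs) = 2/135 / 8/135 = 1/4
P(Z=2 | obs) = 2/45 / 8/135 = 3/4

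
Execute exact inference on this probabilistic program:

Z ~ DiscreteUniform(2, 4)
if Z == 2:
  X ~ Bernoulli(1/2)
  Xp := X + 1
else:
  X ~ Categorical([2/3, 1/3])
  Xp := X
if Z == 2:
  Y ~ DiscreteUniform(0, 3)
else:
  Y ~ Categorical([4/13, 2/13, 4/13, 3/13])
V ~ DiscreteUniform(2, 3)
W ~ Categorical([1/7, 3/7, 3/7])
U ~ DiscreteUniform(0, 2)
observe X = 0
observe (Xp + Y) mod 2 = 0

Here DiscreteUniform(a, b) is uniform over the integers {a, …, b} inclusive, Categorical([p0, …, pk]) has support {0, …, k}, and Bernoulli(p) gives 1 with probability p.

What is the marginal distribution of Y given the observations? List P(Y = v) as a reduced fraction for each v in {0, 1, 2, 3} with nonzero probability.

P(Y=0) = 64/167, P(Y=1) = 39/334, P(Y=2) = 64/167, P(Y=3) = 39/334

Enumerate traces; 108 have nonzero weight after conditioning:
  (Z=2, X=0, Y=1, V=2, W=0, U=0) weight 1/1008
  (Z=2, X=0, Y=1, V=2, W=0, U=1) weight 1/1008
  (Z=2, X=0, Y=1, V=2, W=0, U=2) weight 1/1008
  (Z=2, X=0, Y=1, V=2, W=1, U=0) weight 1/336
  (Z=2, X=0, Y=1, V=2, W=1, U=1) weight 1/336
  (Z=2, X=0, Y=1, V=2, W=1, U=2) weight 1/336
  (Z=2, X=0, Y=1, V=2, W=2, U=0) weight 1/336
  (Z=2, X=0, Y=1, V=2, W=2, U=1) weight 1/336
  (Z=2, X=0, Y=3, V=2, W=0, U=0) weight 1/1008
  (Z=3, X=0, Y=0, V=2, W=0, U=0) weight 4/2457
  … 98 more
Group by Y:
  weight(Y=0) = 16/117
  weight(Y=1) = 1/24
  weight(Y=2) = 16/117
  weight(Y=3) = 1/24
Total weight = 16/117 + 1/24 + 16/117 + 1/24 = 167/468
P(Y=0 | obs) = 16/117 / 167/468 = 64/167
P(Y=1 | obs) = 1/24 / 167/468 = 39/334
P(Y=2 | obs) = 16/117 / 167/468 = 64/167
P(Y=3 | obs) = 1/24 / 167/468 = 39/334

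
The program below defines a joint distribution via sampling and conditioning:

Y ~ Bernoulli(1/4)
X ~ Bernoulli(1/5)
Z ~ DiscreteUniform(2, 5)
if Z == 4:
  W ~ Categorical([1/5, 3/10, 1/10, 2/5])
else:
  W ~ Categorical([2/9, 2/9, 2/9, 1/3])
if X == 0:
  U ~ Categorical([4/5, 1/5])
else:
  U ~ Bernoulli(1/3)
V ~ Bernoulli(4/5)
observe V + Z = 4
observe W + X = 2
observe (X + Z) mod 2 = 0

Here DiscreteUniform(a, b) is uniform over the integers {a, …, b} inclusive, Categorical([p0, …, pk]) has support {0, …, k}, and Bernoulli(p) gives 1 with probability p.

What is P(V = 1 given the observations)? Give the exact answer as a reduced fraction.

P(V = 1 | obs) = 20/29

Enumerate traces; 8 have nonzero weight after conditioning:
  (Y=0, X=0, Z=4, W=2, U=0, V=0) weight 3/1250
  (Y=0, X=0, Z=4, W=2, U=1, V=0) weight 3/5000
  (Y=0, X=1, Z=3, W=1, U=0, V=1) weight 1/225
  (Y=0, X=1, Z=3, W=1, U=1, V=1) weight 1/450
  (Y=1, X=0, Z=4, W=2, U=0, V=0) weight 1/1250
  (Y=1, X=0, Z=4, W=2, U=1, V=0) weight 1/5000
  (Y=1, X=1, Z=3, W=1, U=0, V=1) weight 1/675
  (Y=1, X=1, Z=3, W=1, U=1, V=1) weight 1/1350
Group by V:
  weight(V=0) = 1/250
  weight(V=1) = 2/225
Total weight = 1/250 + 2/225 = 29/2250
P(V=0 | obs) = 1/250 / 29/2250 = 9/29
P(V=1 | obs) = 2/225 / 29/2250 = 20/29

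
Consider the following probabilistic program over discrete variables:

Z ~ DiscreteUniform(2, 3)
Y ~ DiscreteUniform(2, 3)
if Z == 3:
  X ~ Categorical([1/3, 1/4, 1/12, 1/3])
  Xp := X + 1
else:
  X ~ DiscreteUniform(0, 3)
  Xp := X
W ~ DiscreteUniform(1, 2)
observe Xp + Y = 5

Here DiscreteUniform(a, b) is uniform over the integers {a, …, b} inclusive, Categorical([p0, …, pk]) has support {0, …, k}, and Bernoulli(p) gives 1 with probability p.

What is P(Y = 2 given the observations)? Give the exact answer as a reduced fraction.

Enumerate traces; 8 have nonzero weight after conditioning:
  (Z=2, Y=2, X=3, W=1) weight 1/32
  (Z=2, Y=2, X=3, W=2) weight 1/32
  (Z=2, Y=3, X=2, W=1) weight 1/32
  (Z=2, Y=3, X=2, W=2) weight 1/32
  (Z=3, Y=2, X=2, W=1) weight 1/96
  (Z=3, Y=2, X=2, W=2) weight 1/96
  (Z=3, Y=3, X=1, W=1) weight 1/32
  (Z=3, Y=3, X=1, W=2) weight 1/32
Group by Y:
  weight(Y=2) = 1/12
  weight(Y=3) = 1/8
Total weight = 1/12 + 1/8 = 5/24
P(Y=2 | obs) = 1/12 / 5/24 = 2/5
P(Y=3 | obs) = 1/8 / 5/24 = 3/5

P(Y = 2 | obs) = 2/5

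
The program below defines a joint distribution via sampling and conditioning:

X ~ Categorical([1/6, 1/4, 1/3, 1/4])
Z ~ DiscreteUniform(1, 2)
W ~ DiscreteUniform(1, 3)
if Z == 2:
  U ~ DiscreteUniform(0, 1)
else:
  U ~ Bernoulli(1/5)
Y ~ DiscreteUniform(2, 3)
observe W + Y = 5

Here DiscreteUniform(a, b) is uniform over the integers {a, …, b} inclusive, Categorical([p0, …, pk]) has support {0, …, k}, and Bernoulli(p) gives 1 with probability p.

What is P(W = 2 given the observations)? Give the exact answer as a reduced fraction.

Enumerate traces; 32 have nonzero weight after conditioning:
  (X=0, Z=1, W=2, U=0, Y=3) weight 1/90
  (X=0, Z=1, W=2, U=1, Y=3) weight 1/360
  (X=0, Z=1, W=3, U=0, Y=2) weight 1/90
  (X=0, Z=1, W=3, U=1, Y=2) weight 1/360
  (X=0, Z=2, W=2, U=0, Y=3) weight 1/144
  (X=0, Z=2, W=2, U=1, Y=3) weight 1/144
  (X=0, Z=2, W=3, U=0, Y=2) weight 1/144
  (X=0, Z=2, W=3, U=1, Y=2) weight 1/144
  … 24 more
Group by W:
  weight(W=2) = 1/6
  weight(W=3) = 1/6
Total weight = 1/6 + 1/6 = 1/3
P(W=2 | obs) = 1/6 / 1/3 = 1/2
P(W=3 | obs) = 1/6 / 1/3 = 1/2

P(W = 2 | obs) = 1/2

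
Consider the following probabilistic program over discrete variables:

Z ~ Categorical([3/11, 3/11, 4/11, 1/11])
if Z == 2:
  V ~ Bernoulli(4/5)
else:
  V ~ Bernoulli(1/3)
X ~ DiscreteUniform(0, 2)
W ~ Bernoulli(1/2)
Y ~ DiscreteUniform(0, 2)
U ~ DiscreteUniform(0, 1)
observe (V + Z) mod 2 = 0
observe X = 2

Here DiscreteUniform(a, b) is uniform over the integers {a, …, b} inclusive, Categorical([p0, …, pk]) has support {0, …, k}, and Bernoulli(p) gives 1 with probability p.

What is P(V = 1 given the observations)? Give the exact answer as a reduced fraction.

P(V = 1 | obs) = 10/31

Enumerate traces; 48 have nonzero weight after conditioning:
  (Z=0, V=0, X=2, W=0, Y=0, U=0) weight 1/198
  (Z=0, V=0, X=2, W=0, Y=0, U=1) weight 1/198
  (Z=0, V=0, X=2, W=0, Y=1, U=0) weight 1/198
  (Z=0, V=0, X=2, W=0, Y=1, U=1) weight 1/198
  (Z=0, V=0, X=2, W=0, Y=2, U=0) weight 1/198
  (Z=0, V=0, X=2, W=0, Y=2, U=1) weight 1/198
  (Z=0, V=0, X=2, W=1, Y=0, U=0) weight 1/198
  (Z=0, V=0, X=2, W=1, Y=0, U=1) weight 1/198
  (Z=1, V=1, X=2, W=0, Y=0, U=0) weight 1/396
  … 39 more
Group by V:
  weight(V=0) = 14/165
  weight(V=1) = 4/99
Total weight = 14/165 + 4/99 = 62/495
P(V=0 | obs) = 14/165 / 62/495 = 21/31
P(V=1 | obs) = 4/99 / 62/495 = 10/31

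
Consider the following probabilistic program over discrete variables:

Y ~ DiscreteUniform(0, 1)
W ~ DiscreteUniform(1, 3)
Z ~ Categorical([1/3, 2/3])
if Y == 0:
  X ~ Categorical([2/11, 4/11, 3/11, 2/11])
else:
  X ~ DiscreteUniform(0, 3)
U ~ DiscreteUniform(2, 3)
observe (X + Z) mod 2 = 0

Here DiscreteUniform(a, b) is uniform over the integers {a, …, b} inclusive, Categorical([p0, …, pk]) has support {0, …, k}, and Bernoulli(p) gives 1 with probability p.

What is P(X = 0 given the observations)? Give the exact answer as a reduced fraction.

Enumerate traces; 48 have nonzero weight after conditioning:
  (Y=0, W=1, Z=0, X=0, U=2) weight 1/198
  (Y=0, W=1, Z=0, X=0, U=3) weight 1/198
  (Y=0, W=1, Z=0, X=2, U=2) weight 1/132
  (Y=0, W=1, Z=0, X=2, U=3) weight 1/132
  (Y=0, W=1, Z=1, X=1, U=2) weight 2/99
  (Y=0, W=1, Z=1, X=1, U=3) weight 2/99
  (Y=0, W=1, Z=1, X=3, U=2) weight 1/99
  (Y=0, W=1, Z=1, X=3, U=3) weight 1/99
  … 40 more
Group by X:
  weight(X=0) = 19/264
  weight(X=1) = 9/44
  weight(X=2) = 23/264
  weight(X=3) = 19/132
Total weight = 19/264 + 9/44 + 23/264 + 19/132 = 67/132
P(X=0 | obs) = 19/264 / 67/132 = 19/134
P(X=1 | obs) = 9/44 / 67/132 = 27/67
P(X=2 | obs) = 23/264 / 67/132 = 23/134
P(X=3 | obs) = 19/132 / 67/132 = 19/67

P(X = 0 | obs) = 19/134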